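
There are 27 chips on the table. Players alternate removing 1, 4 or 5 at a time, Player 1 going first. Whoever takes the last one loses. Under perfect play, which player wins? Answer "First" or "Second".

Second

Mark each pile size as W (mover wins) or L (mover loses):
i:   0  1  2  3  4  5  6  7  8  9 10 11 12 13 14 15 16 17 18 19 20 21 22 23 24 25 26 27
     W  L  W  L  W  W  W  W  W  L  W  L  W  W  W  W  W  L  W  L  W  W  W  W  W  L  W  L
Position 27 is L, so the second player wins.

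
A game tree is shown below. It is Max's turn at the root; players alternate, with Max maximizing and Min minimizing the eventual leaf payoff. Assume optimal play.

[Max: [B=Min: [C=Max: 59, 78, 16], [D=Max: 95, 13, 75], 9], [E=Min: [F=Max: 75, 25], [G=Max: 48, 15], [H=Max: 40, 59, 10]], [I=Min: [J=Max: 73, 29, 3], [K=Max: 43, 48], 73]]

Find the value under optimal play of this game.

48

C (Max): max(59, 78, 16) = 78
D (Max): max(95, 13, 75) = 95
B (Min): min(78, 95, 9) = 9
F (Max): max(75, 25) = 75
G (Max): max(48, 15) = 48
H (Max): max(40, 59, 10) = 59
E (Min): min(75, 48, 59) = 48
J (Max): max(73, 29, 3) = 73
K (Max): max(43, 48) = 48
I (Min): min(73, 48, 73) = 48
Root (Max): max(9, 48, 48) = 48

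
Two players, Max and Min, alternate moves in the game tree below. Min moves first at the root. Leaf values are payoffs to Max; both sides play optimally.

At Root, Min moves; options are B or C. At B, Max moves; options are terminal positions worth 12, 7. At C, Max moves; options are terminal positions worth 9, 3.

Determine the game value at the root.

9

B (Max): max(12, 7) = 12
C (Max): max(9, 3) = 9
Root (Min): min(12, 9) = 9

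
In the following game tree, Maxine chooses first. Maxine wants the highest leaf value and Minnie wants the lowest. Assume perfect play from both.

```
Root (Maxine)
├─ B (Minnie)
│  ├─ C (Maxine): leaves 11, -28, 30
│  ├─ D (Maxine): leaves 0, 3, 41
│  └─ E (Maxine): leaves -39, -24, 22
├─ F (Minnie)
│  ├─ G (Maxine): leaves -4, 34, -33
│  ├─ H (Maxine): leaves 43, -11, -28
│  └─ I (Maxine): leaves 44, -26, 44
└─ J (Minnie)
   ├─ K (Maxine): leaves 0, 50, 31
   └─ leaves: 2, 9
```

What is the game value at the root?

C (Maxine): max(11, -28, 30) = 30
D (Maxine): max(0, 3, 41) = 41
E (Maxine): max(-39, -24, 22) = 22
B (Minnie): min(30, 41, 22) = 22
G (Maxine): max(-4, 34, -33) = 34
H (Maxine): max(43, -11, -28) = 43
I (Maxine): max(44, -26, 44) = 44
F (Minnie): min(34, 43, 44) = 34
K (Maxine): max(0, 50, 31) = 50
J (Minnie): min(50, 2, 9) = 2
Root (Maxine): max(22, 34, 2) = 34

34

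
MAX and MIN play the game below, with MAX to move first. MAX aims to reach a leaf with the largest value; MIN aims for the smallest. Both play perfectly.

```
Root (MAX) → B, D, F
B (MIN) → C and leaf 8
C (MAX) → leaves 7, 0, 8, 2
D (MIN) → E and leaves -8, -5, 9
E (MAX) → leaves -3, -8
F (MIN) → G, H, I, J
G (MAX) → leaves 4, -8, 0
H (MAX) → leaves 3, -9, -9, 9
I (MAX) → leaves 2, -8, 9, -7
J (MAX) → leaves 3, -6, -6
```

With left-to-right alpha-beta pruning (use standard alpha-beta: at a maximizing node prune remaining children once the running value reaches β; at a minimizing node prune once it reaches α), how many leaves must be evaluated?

10

C [α=-∞,β=+∞]: v=8
B [α=-∞,β=+∞]: v=8
E [α=8,β=+∞]: v=-3
D [α=8,β=+∞]: v=-3 after child 1 ≤ α → α-cutoff, skip 3
G [α=8,β=+∞]: v=4
F [α=8,β=+∞]: v=4 after child 1 ≤ α → α-cutoff, skip 3
Root [α=-∞,β=+∞]: v=8
Leaves evaluated: 10 of 24.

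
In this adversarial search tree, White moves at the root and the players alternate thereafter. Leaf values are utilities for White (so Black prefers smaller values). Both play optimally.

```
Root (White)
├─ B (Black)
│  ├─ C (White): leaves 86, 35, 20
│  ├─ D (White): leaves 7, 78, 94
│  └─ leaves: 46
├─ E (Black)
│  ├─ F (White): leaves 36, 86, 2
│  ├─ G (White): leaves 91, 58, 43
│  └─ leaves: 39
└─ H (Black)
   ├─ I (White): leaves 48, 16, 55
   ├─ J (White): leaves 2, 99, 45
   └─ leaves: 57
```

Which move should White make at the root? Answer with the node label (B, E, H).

H

C (White): max(86, 35, 20) = 86
D (White): max(7, 78, 94) = 94
B (Black): min(86, 94, 46) = 46
F (White): max(36, 86, 2) = 86
G (White): max(91, 58, 43) = 91
E (Black): min(86, 91, 39) = 39
I (White): max(48, 16, 55) = 55
J (White): max(2, 99, 45) = 99
H (Black): min(55, 99, 57) = 55
Root (White): max(46, 39, 55) = 55
White picks the child with the highest value: H (value 55).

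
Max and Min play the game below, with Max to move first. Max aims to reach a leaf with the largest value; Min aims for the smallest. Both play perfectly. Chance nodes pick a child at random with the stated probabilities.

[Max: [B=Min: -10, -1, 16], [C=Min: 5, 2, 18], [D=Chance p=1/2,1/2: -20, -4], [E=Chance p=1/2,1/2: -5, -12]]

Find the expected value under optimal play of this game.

B (Min): min(-10, -1, 16) = -10
C (Min): min(5, 2, 18) = 2
D (Chance): 1/2·-20 + 1/2·-4 = -12
E (Chance): 1/2·-5 + 1/2·-12 = -8.5
Root (Max): max(-10, 2, -12, -8.5) = 2

2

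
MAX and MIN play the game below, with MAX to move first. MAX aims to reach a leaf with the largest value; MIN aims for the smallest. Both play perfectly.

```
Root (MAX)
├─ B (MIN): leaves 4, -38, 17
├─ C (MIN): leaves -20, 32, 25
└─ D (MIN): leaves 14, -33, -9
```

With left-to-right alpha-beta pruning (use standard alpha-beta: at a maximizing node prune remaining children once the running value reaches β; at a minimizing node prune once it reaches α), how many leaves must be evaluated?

B [α=-∞,β=+∞]: v=-38
C [α=-38,β=+∞]: v=-20
D [α=-20,β=+∞]: v=-33 after child 2 ≤ α → α-cutoff, skip 1
Root [α=-∞,β=+∞]: v=-20
Leaves evaluated: 8 of 9.

8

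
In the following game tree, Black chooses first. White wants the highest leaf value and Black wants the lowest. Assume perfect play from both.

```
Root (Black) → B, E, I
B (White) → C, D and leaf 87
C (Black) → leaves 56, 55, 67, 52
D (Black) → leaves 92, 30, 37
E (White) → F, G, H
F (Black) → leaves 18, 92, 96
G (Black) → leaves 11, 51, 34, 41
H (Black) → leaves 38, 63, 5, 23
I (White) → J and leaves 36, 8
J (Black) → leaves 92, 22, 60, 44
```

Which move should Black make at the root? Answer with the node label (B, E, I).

C (Black): min(56, 55, 67, 52) = 52
D (Black): min(92, 30, 37) = 30
B (White): max(52, 30, 87) = 87
F (Black): min(18, 92, 96) = 18
G (Black): min(11, 51, 34, 41) = 11
H (Black): min(38, 63, 5, 23) = 5
E (White): max(18, 11, 5) = 18
J (Black): min(92, 22, 60, 44) = 22
I (White): max(22, 36, 8) = 36
Root (Black): min(87, 18, 36) = 18
Black picks the child with the lowest value: E (value 18).

E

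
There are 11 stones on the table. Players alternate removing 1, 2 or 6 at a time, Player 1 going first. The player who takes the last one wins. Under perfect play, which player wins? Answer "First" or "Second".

Compute winning (W) and losing (L) positions by backward induction:
i:   0  1  2  3  4  5  6  7  8  9 10 11
     L  W  W  L  W  W  W  L  W  W  L  W
Position 11 is W, so the first player wins.

First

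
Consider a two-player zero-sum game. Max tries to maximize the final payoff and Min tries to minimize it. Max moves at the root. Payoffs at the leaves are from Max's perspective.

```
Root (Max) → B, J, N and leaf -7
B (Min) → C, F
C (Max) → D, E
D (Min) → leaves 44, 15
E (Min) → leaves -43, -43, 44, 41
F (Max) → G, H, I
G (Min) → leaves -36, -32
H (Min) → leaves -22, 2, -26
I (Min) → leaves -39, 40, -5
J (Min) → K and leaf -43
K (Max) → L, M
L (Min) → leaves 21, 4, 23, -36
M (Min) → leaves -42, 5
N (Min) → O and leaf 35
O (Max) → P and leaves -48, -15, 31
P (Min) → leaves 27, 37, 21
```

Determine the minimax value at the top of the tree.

D (Min): min(44, 15) = 15
E (Min): min(-43, -43, 44, 41) = -43
C (Max): max(15, -43) = 15
G (Min): min(-36, -32) = -36
H (Min): min(-22, 2, -26) = -26
I (Min): min(-39, 40, -5) = -39
F (Max): max(-36, -26, -39) = -26
B (Min): min(15, -26) = -26
L (Min): min(21, 4, 23, -36) = -36
M (Min): min(-42, 5) = -42
K (Max): max(-36, -42) = -36
J (Min): min(-36, -43) = -43
P (Min): min(27, 37, 21) = 21
O (Max): max(21, -48, -15, 31) = 31
N (Min): min(31, 35) = 31
Root (Max): max(-26, -43, 31, -7) = 31

31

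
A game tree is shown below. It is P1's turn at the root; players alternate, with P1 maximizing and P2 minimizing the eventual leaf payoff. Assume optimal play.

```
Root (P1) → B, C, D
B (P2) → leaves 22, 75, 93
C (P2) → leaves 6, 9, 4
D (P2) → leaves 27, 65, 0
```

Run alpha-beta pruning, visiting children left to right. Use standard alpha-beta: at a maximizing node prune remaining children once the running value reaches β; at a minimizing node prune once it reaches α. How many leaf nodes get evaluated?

B [α=-∞,β=+∞]: v=22
C [α=22,β=+∞]: v=6 after child 1 ≤ α → α-cutoff, skip 2
D [α=22,β=+∞]: v=0
Root [α=-∞,β=+∞]: v=22
Leaves evaluated: 7 of 9.

7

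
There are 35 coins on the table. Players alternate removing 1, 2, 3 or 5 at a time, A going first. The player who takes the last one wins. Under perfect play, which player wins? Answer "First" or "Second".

Positions where the player to move wins (W) vs loses (L):
i:   0  1  2  3  4  5  6  7  8  9 10 11 12 13 14 15 16 17 18 19 20 21 22 23 24 25 26 27 28 29 30 31 32 33 34 35
     L  W  W  W  L  W  W  W  L  W  W  W  L  W  W  W  L  W  W  W  L  W  W  W  L  W  W  W  L  W  W  W  L  W  W  W
Position 35 is W, so the first player wins.

First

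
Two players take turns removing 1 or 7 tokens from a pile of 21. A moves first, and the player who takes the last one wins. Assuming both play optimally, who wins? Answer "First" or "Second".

Compute winning (W) and losing (L) positions by backward induction:
i:   0  1  2  3  4  5  6  7  8  9 10 11 12 13 14 15 16 17 18 19 20 21
     L  W  L  W  L  W  L  W  L  W  L  W  L  W  L  W  L  W  L  W  L  W
Position 21 is W, so the first player wins.

First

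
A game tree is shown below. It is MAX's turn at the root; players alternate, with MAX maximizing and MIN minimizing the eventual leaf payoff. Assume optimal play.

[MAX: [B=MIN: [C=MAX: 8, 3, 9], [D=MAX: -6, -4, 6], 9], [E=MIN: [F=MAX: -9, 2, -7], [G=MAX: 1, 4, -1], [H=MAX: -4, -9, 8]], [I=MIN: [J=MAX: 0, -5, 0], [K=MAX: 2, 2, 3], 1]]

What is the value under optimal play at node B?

C: max(8, 3, 9) = 9
D: max(-6, -4, 6) = 6
B: min(9, 6, 9) = 6

6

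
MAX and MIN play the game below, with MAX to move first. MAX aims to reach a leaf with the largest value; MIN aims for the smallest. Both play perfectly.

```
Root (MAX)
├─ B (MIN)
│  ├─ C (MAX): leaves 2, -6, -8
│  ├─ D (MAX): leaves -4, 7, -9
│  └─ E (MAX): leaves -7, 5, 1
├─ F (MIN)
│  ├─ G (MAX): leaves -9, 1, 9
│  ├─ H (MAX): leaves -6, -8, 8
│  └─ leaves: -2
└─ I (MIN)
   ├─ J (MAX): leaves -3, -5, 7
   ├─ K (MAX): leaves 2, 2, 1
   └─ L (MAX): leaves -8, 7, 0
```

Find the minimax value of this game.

C (MAX): max(2, -6, -8) = 2
D (MAX): max(-4, 7, -9) = 7
E (MAX): max(-7, 5, 1) = 5
B (MIN): min(2, 7, 5) = 2
G (MAX): max(-9, 1, 9) = 9
H (MAX): max(-6, -8, 8) = 8
F (MIN): min(9, 8, -2) = -2
J (MAX): max(-3, -5, 7) = 7
K (MAX): max(2, 2, 1) = 2
L (MAX): max(-8, 7, 0) = 7
I (MIN): min(7, 2, 7) = 2
Root (MAX): max(2, -2, 2) = 2

2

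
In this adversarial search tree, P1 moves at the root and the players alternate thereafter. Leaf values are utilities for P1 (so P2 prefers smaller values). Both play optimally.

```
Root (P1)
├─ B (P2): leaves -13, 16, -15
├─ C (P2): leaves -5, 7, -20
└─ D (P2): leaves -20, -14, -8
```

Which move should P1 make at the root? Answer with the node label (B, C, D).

B (P2): min(-13, 16, -15) = -15
C (P2): min(-5, 7, -20) = -20
D (P2): min(-20, -14, -8) = -20
Root (P1): max(-15, -20, -20) = -15
P1 picks the child with the highest value: B (value -15).

B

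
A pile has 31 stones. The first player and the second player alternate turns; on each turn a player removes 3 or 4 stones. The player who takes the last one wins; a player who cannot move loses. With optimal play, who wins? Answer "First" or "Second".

First

Positions where the player to move wins (W) vs loses (L):
i:   0  1  2  3  4  5  6  7  8  9 10 11 12 13 14 15 16 17 18 19 20 21 22 23 24 25 26 27 28 29 30 31
     L  L  L  W  W  W  W  L  L  L  W  W  W  W  L  L  L  W  W  W  W  L  L  L  W  W  W  W  L  L  L  W
Position 31 is W, so the first player wins.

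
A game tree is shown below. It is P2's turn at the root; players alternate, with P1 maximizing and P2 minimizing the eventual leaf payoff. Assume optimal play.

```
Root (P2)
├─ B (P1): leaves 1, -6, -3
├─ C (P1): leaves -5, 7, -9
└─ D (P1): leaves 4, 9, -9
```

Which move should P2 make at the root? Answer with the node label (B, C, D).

B (P1): max(1, -6, -3) = 1
C (P1): max(-5, 7, -9) = 7
D (P1): max(4, 9, -9) = 9
Root (P2): min(1, 7, 9) = 1
P2 picks the child with the lowest value: B (value 1).

B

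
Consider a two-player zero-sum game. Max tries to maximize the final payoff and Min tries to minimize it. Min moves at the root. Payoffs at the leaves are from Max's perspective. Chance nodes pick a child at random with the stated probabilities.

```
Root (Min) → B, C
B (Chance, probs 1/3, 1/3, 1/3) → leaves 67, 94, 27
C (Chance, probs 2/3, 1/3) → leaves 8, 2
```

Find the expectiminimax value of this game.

6

B (Chance): 1/3·67 + 1/3·94 + 1/3·27 = 62.67
C (Chance): 2/3·8 + 1/3·2 = 6
Root (Min): min(62.67, 6) = 6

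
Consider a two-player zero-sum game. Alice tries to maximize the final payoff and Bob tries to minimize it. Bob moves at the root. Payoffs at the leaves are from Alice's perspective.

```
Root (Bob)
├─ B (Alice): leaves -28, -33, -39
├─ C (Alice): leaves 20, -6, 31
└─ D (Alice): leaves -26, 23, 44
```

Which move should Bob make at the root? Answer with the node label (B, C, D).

B

B (Alice): max(-28, -33, -39) = -28
C (Alice): max(20, -6, 31) = 31
D (Alice): max(-26, 23, 44) = 44
Root (Bob): min(-28, 31, 44) = -28
Bob picks the child with the lowest value: B (value -28).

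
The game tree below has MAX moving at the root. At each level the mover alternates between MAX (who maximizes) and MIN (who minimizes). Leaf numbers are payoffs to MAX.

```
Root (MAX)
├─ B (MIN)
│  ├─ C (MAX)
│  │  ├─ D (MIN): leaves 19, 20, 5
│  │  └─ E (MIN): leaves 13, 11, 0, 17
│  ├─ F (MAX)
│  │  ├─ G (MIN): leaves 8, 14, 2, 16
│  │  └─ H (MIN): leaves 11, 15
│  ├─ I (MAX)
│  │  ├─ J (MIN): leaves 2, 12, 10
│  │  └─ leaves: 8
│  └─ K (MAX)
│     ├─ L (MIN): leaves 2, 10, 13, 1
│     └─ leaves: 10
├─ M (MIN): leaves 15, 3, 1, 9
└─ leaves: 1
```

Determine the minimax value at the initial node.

D (MIN): min(19, 20, 5) = 5
E (MIN): min(13, 11, 0, 17) = 0
C (MAX): max(5, 0) = 5
G (MIN): min(8, 14, 2, 16) = 2
H (MIN): min(11, 15) = 11
F (MAX): max(2, 11) = 11
J (MIN): min(2, 12, 10) = 2
I (MAX): max(2, 8) = 8
L (MIN): min(2, 10, 13, 1) = 1
K (MAX): max(1, 10) = 10
B (MIN): min(5, 11, 8, 10) = 5
M (MIN): min(15, 3, 1, 9) = 1
Root (MAX): max(5, 1, 1) = 5

5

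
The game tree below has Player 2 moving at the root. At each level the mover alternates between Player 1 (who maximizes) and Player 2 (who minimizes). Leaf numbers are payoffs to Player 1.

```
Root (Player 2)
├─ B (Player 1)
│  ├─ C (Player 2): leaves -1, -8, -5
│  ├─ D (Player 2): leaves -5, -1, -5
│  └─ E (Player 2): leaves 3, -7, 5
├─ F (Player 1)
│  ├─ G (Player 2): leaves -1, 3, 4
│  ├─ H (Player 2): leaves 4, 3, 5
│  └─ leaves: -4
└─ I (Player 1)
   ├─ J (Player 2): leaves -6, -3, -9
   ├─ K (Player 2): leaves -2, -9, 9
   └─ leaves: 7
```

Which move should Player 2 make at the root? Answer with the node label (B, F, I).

C (Player 2): min(-1, -8, -5) = -8
D (Player 2): min(-5, -1, -5) = -5
E (Player 2): min(3, -7, 5) = -7
B (Player 1): max(-8, -5, -7) = -5
G (Player 2): min(-1, 3, 4) = -1
H (Player 2): min(4, 3, 5) = 3
F (Player 1): max(-1, 3, -4) = 3
J (Player 2): min(-6, -3, -9) = -9
K (Player 2): min(-2, -9, 9) = -9
I (Player 1): max(-9, -9, 7) = 7
Root (Player 2): min(-5, 3, 7) = -5
Player 2 picks the child with the lowest value: B (value -5).

B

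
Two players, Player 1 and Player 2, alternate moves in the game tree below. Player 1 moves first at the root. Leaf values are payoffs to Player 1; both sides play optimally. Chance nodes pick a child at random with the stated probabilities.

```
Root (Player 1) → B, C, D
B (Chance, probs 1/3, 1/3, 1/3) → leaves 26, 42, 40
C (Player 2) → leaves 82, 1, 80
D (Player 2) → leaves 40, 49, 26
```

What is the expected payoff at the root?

36

B (Chance): 1/3·26 + 1/3·42 + 1/3·40 = 36
C (Player 2): min(82, 1, 80) = 1
D (Player 2): min(40, 49, 26) = 26
Root (Player 1): max(36, 1, 26) = 36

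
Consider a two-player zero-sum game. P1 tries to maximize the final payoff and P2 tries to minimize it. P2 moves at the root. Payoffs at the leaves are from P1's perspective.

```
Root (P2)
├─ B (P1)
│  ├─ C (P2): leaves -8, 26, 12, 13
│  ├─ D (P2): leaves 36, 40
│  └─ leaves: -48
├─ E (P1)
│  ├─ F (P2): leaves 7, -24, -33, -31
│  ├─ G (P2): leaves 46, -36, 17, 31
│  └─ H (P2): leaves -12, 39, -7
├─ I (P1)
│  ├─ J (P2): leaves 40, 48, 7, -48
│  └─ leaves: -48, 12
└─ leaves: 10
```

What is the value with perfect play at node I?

12

J: min(40, 48, 7, -48) = -48
I: max(-48, -48, 12) = 12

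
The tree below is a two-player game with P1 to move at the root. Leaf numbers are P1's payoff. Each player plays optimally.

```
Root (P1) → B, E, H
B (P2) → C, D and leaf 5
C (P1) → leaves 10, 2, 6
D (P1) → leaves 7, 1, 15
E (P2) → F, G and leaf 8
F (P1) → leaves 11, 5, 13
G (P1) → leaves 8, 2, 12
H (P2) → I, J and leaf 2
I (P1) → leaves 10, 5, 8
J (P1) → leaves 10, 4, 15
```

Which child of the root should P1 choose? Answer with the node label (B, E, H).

E

C (P1): max(10, 2, 6) = 10
D (P1): max(7, 1, 15) = 15
B (P2): min(10, 15, 5) = 5
F (P1): max(11, 5, 13) = 13
G (P1): max(8, 2, 12) = 12
E (P2): min(13, 12, 8) = 8
I (P1): max(10, 5, 8) = 10
J (P1): max(10, 4, 15) = 15
H (P2): min(10, 15, 2) = 2
Root (P1): max(5, 8, 2) = 8
P1 picks the child with the highest value: E (value 8).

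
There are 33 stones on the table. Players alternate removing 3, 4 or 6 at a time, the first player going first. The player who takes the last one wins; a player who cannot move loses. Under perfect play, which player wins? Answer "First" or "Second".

First

Compute winning (W) and losing (L) positions by backward induction:
i:   0  1  2  3  4  5  6  7  8  9 10 11 12 13 14 15 16 17 18 19 20 21 22 23 24 25 26 27 28 29 30 31 32 33
     L  L  L  W  W  W  W  W  W  L  L  L  W  W  W  W  W  W  L  L  L  W  W  W  W  W  W  L  L  L  W  W  W  W
Position 33 is W, so the first player wins.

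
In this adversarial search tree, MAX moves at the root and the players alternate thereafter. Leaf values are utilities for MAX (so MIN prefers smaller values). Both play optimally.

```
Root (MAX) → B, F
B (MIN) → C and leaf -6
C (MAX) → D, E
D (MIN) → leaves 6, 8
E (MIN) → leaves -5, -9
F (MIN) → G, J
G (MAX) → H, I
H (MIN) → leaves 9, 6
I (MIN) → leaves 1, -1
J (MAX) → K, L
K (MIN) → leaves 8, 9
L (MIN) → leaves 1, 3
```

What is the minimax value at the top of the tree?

6

D (MIN): min(6, 8) = 6
E (MIN): min(-5, -9) = -9
C (MAX): max(6, -9) = 6
B (MIN): min(6, -6) = -6
H (MIN): min(9, 6) = 6
I (MIN): min(1, -1) = -1
G (MAX): max(6, -1) = 6
K (MIN): min(8, 9) = 8
L (MIN): min(1, 3) = 1
J (MAX): max(8, 1) = 8
F (MIN): min(6, 8) = 6
Root (MAX): max(-6, 6) = 6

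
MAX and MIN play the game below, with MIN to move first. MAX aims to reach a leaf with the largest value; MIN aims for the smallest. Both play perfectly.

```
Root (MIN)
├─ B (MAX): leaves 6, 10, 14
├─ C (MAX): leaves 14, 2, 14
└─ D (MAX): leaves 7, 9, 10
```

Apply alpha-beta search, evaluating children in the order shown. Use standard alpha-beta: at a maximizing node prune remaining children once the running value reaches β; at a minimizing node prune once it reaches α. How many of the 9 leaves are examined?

7

B [α=-∞,β=+∞]: v=14
C [α=-∞,β=14]: v=14 after child 1 ≥ β → β-cutoff, skip 2
D [α=-∞,β=14]: v=10
Root [α=-∞,β=+∞]: v=10
Leaves evaluated: 7 of 9.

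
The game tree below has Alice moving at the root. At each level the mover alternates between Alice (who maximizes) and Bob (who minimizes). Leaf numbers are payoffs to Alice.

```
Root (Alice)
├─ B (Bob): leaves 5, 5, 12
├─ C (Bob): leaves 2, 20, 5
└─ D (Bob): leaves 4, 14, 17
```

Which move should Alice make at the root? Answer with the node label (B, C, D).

B (Bob): min(5, 5, 12) = 5
C (Bob): min(2, 20, 5) = 2
D (Bob): min(4, 14, 17) = 4
Root (Alice): max(5, 2, 4) = 5
Alice picks the child with the highest value: B (value 5).

B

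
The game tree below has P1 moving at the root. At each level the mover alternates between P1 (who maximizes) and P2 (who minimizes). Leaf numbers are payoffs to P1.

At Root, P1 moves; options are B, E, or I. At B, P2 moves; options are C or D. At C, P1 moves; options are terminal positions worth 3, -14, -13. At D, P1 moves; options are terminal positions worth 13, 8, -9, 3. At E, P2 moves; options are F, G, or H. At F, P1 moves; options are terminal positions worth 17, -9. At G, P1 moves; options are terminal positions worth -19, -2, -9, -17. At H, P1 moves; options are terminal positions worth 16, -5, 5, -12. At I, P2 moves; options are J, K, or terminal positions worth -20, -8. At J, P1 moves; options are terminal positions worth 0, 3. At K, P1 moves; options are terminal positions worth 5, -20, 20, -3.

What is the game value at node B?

3

C: max(3, -14, -13) = 3
D: max(13, 8, -9, 3) = 13
B: min(3, 13) = 3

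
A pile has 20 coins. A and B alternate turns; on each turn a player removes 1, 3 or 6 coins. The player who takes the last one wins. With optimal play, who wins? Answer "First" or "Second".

Positions where the player to move wins (W) vs loses (L):
i:   0  1  2  3  4  5  6  7  8  9 10 11 12 13 14 15 16 17 18 19 20
     L  W  L  W  L  W  W  W  W  L  W  L  W  L  W  W  W  W  L  W  L
Position 20 is L, so the second player wins.

Second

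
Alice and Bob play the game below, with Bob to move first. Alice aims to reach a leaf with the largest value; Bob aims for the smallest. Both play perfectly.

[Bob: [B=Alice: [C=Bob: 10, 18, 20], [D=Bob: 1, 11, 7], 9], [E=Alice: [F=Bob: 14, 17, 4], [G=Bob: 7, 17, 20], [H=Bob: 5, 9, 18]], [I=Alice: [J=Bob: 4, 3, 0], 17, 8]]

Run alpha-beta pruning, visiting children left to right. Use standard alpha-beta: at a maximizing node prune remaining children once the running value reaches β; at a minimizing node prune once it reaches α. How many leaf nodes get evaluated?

16

C [α=-∞,β=+∞]: v=10
D [α=10,β=+∞]: v=1 after child 1 ≤ α → α-cutoff, skip 2
B [α=-∞,β=+∞]: v=10
F [α=-∞,β=10]: v=4
G [α=4,β=10]: v=7
H [α=7,β=10]: v=5 after child 1 ≤ α → α-cutoff, skip 2
E [α=-∞,β=10]: v=7
J [α=-∞,β=7]: v=0
I [α=-∞,β=7]: v=17 after child 2 ≥ β → β-cutoff, skip 1
Root [α=-∞,β=+∞]: v=7
Leaves evaluated: 16 of 21.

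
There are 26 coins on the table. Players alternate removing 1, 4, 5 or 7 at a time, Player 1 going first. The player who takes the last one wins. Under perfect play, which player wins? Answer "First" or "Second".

W/L table (W = player to move can force a win):
i:   0  1  2  3  4  5  6  7  8  9 10 11 12 13 14 15 16 17 18 19 20 21 22 23 24 25 26
     L  W  L  W  W  W  W  W  L  W  L  W  W  W  W  W  L  W  L  W  W  W  W  W  L  W  L
Position 26 is L, so the second player wins.

Second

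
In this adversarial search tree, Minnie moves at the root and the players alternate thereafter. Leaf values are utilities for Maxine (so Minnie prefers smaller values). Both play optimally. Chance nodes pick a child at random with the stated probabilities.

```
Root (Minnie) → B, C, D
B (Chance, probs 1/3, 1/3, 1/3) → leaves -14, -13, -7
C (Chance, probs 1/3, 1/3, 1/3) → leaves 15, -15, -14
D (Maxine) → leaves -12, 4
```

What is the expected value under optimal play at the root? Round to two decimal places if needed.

-11.33

B (Chance): 1/3·-14 + 1/3·-13 + 1/3·-7 = -11.33
C (Chance): 1/3·15 + 1/3·-15 + 1/3·-14 = -4.67
D (Maxine): max(-12, 4) = 4
Root (Minnie): min(-11.33, -4.67, 4) = -11.33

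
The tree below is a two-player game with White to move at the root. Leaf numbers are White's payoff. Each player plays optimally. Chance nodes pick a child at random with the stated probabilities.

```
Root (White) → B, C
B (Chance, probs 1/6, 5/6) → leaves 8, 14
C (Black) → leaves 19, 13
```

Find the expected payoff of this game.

B (Chance): 1/6·8 + 5/6·14 = 13
C (Black): min(19, 13) = 13
Root (White): max(13, 13) = 13

13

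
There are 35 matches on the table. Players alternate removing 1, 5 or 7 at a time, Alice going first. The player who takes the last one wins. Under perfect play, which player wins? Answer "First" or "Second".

Compute winning (W) and losing (L) positions by backward induction:
i:   0  1  2  3  4  5  6  7  8  9 10 11 12 13 14 15 16 17 18 19 20 21 22 23 24 25 26 27 28 29 30 31 32 33 34 35
     L  W  L  W  L  W  L  W  L  W  L  W  L  W  L  W  L  W  L  W  L  W  L  W  L  W  L  W  L  W  L  W  L  W  L  W
Position 35 is W, so the first player wins.

First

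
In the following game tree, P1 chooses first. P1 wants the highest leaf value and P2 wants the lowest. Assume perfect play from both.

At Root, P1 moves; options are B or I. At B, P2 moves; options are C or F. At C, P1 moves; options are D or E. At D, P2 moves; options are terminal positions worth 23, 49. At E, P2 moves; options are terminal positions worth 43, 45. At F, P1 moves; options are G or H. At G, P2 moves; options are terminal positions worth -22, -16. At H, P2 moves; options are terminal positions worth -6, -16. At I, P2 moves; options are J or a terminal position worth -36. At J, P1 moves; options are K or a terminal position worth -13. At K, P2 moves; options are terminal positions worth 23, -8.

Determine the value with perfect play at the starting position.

-16

D (P2): min(23, 49) = 23
E (P2): min(43, 45) = 43
C (P1): max(23, 43) = 43
G (P2): min(-22, -16) = -22
H (P2): min(-6, -16) = -16
F (P1): max(-22, -16) = -16
B (P2): min(43, -16) = -16
K (P2): min(23, -8) = -8
J (P1): max(-8, -13) = -8
I (P2): min(-8, -36) = -36
Root (P1): max(-16, -36) = -16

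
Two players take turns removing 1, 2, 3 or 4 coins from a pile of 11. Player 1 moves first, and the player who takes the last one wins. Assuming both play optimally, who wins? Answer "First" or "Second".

First

Positions where the player to move wins (W) vs loses (L):
i:   0  1  2  3  4  5  6  7  8  9 10 11
     L  W  W  W  W  L  W  W  W  W  L  W
Position 11 is W, so the first player wins.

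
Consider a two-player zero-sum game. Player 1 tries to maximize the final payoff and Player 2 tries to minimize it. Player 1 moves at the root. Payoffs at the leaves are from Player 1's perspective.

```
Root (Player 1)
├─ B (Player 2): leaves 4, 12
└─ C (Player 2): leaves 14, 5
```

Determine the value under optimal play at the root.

5

B (Player 2): min(4, 12) = 4
C (Player 2): min(14, 5) = 5
Root (Player 1): max(4, 5) = 5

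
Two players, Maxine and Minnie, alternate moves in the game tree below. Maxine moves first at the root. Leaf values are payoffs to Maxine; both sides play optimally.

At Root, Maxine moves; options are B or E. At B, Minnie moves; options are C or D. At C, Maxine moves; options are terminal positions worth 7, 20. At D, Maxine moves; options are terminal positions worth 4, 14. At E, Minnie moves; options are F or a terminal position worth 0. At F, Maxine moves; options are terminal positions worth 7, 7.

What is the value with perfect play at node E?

F: max(7, 7) = 7
E: min(7, 0) = 0

0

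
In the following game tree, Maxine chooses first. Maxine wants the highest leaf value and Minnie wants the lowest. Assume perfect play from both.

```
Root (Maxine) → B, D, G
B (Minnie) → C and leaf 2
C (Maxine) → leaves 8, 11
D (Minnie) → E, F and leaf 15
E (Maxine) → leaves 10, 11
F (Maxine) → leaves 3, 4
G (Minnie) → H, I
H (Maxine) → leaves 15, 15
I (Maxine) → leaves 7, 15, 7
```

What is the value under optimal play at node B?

2

C: max(8, 11) = 11
B: min(11, 2) = 2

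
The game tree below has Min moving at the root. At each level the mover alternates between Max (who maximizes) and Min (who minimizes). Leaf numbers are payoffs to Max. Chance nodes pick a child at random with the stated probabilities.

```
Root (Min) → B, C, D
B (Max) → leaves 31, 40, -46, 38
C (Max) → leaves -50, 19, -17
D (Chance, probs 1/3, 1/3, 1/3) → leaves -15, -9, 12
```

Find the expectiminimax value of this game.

B (Max): max(31, 40, -46, 38) = 40
C (Max): max(-50, 19, -17) = 19
D (Chance): 1/3·-15 + 1/3·-9 + 1/3·12 = -4
Root (Min): min(40, 19, -4) = -4

-4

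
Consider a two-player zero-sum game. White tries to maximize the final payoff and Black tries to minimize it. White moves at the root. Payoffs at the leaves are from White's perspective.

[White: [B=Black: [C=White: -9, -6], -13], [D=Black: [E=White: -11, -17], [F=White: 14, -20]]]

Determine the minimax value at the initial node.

-11

C (White): max(-9, -6) = -6
B (Black): min(-6, -13) = -13
E (White): max(-11, -17) = -11
F (White): max(14, -20) = 14
D (Black): min(-11, 14) = -11
Root (White): max(-13, -11) = -11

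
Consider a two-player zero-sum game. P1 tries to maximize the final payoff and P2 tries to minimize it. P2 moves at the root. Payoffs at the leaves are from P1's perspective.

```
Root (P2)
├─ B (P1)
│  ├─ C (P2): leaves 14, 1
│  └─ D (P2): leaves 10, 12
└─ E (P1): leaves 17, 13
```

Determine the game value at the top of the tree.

C (P2): min(14, 1) = 1
D (P2): min(10, 12) = 10
B (P1): max(1, 10) = 10
E (P1): max(17, 13) = 17
Root (P2): min(10, 17) = 10

10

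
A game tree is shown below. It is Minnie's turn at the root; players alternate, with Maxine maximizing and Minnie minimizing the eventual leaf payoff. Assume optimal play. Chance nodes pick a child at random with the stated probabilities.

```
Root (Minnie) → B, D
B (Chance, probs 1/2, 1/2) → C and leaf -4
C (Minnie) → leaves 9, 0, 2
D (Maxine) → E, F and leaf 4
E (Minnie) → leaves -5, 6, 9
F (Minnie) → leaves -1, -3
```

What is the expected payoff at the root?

C (Minnie): min(9, 0, 2) = 0
B (Chance): 1/2·0 + 1/2·-4 = -2
E (Minnie): min(-5, 6, 9) = -5
F (Minnie): min(-1, -3) = -3
D (Maxine): max(-5, -3, 4) = 4
Root (Minnie): min(-2, 4) = -2

-2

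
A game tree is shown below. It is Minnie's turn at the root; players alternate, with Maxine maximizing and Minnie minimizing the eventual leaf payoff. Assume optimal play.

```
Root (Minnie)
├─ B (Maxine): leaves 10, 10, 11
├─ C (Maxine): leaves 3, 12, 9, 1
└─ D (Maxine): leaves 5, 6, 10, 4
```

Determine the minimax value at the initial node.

10

B (Maxine): max(10, 10, 11) = 11
C (Maxine): max(3, 12, 9, 1) = 12
D (Maxine): max(5, 6, 10, 4) = 10
Root (Minnie): min(11, 12, 10) = 10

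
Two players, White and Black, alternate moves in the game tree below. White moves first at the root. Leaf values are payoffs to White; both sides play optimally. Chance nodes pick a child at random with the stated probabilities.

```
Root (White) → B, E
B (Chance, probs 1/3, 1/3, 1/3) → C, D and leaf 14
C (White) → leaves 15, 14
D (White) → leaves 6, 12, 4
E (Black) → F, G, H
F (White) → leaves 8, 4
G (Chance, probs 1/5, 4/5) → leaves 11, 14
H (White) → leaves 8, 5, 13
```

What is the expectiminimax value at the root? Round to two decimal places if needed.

13.67

C (White): max(15, 14) = 15
D (White): max(6, 12, 4) = 12
B (Chance): 1/3·15 + 1/3·12 + 1/3·14 = 13.67
F (White): max(8, 4) = 8
G (Chance): 1/5·11 + 4/5·14 = 13.4
H (White): max(8, 5, 13) = 13
E (Black): min(8, 13.4, 13) = 8
Root (White): max(13.67, 8) = 13.67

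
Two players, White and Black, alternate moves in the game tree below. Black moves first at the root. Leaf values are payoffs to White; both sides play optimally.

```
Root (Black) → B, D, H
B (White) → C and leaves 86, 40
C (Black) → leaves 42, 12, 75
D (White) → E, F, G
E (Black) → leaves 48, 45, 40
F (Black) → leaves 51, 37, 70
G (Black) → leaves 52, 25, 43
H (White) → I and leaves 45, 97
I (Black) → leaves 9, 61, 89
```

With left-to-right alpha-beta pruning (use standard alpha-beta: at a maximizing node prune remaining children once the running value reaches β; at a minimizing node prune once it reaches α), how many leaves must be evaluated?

C [α=-∞,β=+∞]: v=12
B [α=-∞,β=+∞]: v=86
E [α=-∞,β=86]: v=40
F [α=40,β=86]: v=37 after child 2 ≤ α → α-cutoff, skip 1
G [α=40,β=86]: v=25 after child 2 ≤ α → α-cutoff, skip 1
D [α=-∞,β=86]: v=40
I [α=-∞,β=40]: v=9
H [α=-∞,β=40]: v=45 after child 2 ≥ β → β-cutoff, skip 1
Root [α=-∞,β=+∞]: v=40
Leaves evaluated: 16 of 19.

16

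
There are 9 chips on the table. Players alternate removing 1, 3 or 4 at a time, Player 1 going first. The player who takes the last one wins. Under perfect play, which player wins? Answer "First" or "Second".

Mark each pile size as W (mover wins) or L (mover loses):
i:   0  1  2  3  4  5  6  7  8  9
     L  W  L  W  W  W  W  L  W  L
Position 9 is L, so the second player wins.

Second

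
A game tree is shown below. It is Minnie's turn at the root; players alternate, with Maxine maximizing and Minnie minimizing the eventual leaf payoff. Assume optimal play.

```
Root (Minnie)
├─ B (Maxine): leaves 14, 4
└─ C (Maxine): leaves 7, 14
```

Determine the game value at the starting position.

B (Maxine): max(14, 4) = 14
C (Maxine): max(7, 14) = 14
Root (Minnie): min(14, 14) = 14

14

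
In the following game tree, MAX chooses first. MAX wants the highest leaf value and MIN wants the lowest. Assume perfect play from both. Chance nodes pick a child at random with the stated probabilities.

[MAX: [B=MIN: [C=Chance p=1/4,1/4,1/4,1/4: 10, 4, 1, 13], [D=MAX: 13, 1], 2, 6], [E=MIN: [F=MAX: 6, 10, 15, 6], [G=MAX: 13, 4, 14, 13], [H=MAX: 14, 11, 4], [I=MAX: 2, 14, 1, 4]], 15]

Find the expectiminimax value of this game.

15

C (Chance): 1/4·10 + 1/4·4 + 1/4·1 + 1/4·13 = 7
D (MAX): max(13, 1) = 13
B (MIN): min(7, 13, 2, 6) = 2
F (MAX): max(6, 10, 15, 6) = 15
G (MAX): max(13, 4, 14, 13) = 14
H (MAX): max(14, 11, 4) = 14
I (MAX): max(2, 14, 1, 4) = 14
E (MIN): min(15, 14, 14, 14) = 14
Root (MAX): max(2, 14, 15) = 15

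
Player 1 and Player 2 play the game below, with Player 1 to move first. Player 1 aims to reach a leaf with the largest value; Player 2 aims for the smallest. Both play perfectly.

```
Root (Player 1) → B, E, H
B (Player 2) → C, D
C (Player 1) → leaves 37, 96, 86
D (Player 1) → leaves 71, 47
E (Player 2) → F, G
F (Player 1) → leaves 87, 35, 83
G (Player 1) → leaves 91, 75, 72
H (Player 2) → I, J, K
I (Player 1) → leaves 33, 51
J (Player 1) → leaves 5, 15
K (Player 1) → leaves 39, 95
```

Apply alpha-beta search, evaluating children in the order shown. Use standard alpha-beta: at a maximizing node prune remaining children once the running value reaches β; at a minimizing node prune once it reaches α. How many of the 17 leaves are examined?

11

C [α=-∞,β=+∞]: v=96
D [α=-∞,β=96]: v=71
B [α=-∞,β=+∞]: v=71
F [α=71,β=+∞]: v=87
G [α=71,β=87]: v=91 after child 1 ≥ β → β-cutoff, skip 2
E [α=71,β=+∞]: v=87
I [α=87,β=+∞]: v=51
H [α=87,β=+∞]: v=51 after child 1 ≤ α → α-cutoff, skip 2
Root [α=-∞,β=+∞]: v=87
Leaves evaluated: 11 of 17.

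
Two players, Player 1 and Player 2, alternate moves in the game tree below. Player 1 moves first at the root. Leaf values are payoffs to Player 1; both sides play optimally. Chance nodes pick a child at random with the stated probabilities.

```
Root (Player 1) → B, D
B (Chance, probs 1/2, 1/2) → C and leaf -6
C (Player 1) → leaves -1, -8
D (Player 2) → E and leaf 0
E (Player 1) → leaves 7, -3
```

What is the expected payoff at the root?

0

C (Player 1): max(-1, -8) = -1
B (Chance): 1/2·-1 + 1/2·-6 = -3.5
E (Player 1): max(7, -3) = 7
D (Player 2): min(7, 0) = 0
Root (Player 1): max(-3.5, 0) = 0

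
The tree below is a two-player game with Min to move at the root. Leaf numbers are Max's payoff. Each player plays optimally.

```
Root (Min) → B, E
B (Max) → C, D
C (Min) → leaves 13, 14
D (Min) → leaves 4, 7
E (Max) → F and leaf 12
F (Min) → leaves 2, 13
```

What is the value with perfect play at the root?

C (Min): min(13, 14) = 13
D (Min): min(4, 7) = 4
B (Max): max(13, 4) = 13
F (Min): min(2, 13) = 2
E (Max): max(2, 12) = 12
Root (Min): min(13, 12) = 12

12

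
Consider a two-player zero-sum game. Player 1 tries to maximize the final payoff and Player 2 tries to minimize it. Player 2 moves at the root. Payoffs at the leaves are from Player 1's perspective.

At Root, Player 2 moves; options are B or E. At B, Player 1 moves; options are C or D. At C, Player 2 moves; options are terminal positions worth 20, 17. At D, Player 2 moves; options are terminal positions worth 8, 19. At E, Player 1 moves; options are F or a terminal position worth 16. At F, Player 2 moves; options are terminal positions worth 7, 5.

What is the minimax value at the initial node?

C (Player 2): min(20, 17) = 17
D (Player 2): min(8, 19) = 8
B (Player 1): max(17, 8) = 17
F (Player 2): min(7, 5) = 5
E (Player 1): max(5, 16) = 16
Root (Player 2): min(17, 16) = 16

16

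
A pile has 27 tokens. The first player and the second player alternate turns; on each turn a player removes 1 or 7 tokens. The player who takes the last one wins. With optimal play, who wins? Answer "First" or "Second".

i:   0  1  2  3  4  5  6  7  8  9 10 11 12 13 14 15 16 17 18 19 20 21 22 23 24 25 26 27
     L  W  L  W  L  W  L  W  L  W  L  W  L  W  L  W  L  W  L  W  L  W  L  W  L  W  L  W
Position 27 is W, so the first player wins.

First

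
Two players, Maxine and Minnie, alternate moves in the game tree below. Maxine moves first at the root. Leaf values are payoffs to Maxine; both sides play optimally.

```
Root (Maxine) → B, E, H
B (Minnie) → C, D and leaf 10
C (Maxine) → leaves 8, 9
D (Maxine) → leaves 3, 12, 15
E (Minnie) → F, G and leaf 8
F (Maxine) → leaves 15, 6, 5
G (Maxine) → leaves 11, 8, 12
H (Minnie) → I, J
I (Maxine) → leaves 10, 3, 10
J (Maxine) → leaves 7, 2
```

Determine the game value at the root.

9

C (Maxine): max(8, 9) = 9
D (Maxine): max(3, 12, 15) = 15
B (Minnie): min(9, 15, 10) = 9
F (Maxine): max(15, 6, 5) = 15
G (Maxine): max(11, 8, 12) = 12
E (Minnie): min(15, 12, 8) = 8
I (Maxine): max(10, 3, 10) = 10
J (Maxine): max(7, 2) = 7
H (Minnie): min(10, 7) = 7
Root (Maxine): max(9, 8, 7) = 9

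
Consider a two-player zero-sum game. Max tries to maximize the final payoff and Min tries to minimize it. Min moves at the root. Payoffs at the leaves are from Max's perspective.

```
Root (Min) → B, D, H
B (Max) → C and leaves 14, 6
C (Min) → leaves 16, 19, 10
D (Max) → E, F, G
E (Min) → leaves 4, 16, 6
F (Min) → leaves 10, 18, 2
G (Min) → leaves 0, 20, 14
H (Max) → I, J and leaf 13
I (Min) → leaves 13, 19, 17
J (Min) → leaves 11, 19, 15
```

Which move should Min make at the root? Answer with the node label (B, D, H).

D

C (Min): min(16, 19, 10) = 10
B (Max): max(10, 14, 6) = 14
E (Min): min(4, 16, 6) = 4
F (Min): min(10, 18, 2) = 2
G (Min): min(0, 20, 14) = 0
D (Max): max(4, 2, 0) = 4
I (Min): min(13, 19, 17) = 13
J (Min): min(11, 19, 15) = 11
H (Max): max(13, 11, 13) = 13
Root (Min): min(14, 4, 13) = 4
Min picks the child with the lowest value: D (value 4).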